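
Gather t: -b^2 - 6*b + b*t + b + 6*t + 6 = -b^2 - 5*b + t*(b + 6) + 6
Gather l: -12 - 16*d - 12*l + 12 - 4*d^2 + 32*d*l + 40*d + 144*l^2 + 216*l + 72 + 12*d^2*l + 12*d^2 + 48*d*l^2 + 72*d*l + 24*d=8*d^2 + 48*d + l^2*(48*d + 144) + l*(12*d^2 + 104*d + 204) + 72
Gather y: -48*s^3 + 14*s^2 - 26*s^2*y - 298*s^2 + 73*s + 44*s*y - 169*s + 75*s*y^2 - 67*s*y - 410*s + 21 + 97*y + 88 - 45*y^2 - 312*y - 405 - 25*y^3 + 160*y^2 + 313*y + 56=-48*s^3 - 284*s^2 - 506*s - 25*y^3 + y^2*(75*s + 115) + y*(-26*s^2 - 23*s + 98) - 240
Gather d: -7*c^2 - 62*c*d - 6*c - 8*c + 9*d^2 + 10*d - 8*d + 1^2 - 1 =-7*c^2 - 14*c + 9*d^2 + d*(2 - 62*c)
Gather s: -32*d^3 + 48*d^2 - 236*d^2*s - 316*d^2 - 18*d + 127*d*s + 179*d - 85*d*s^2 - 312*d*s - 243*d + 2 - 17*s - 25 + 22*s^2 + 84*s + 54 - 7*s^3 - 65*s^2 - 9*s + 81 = -32*d^3 - 268*d^2 - 82*d - 7*s^3 + s^2*(-85*d - 43) + s*(-236*d^2 - 185*d + 58) + 112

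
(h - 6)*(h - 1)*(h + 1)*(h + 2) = h^4 - 4*h^3 - 13*h^2 + 4*h + 12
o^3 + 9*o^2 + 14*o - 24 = (o - 1)*(o + 4)*(o + 6)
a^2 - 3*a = a*(a - 3)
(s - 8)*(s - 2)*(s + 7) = s^3 - 3*s^2 - 54*s + 112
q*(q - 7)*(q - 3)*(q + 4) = q^4 - 6*q^3 - 19*q^2 + 84*q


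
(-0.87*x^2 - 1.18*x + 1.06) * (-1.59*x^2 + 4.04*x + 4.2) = 1.3833*x^4 - 1.6386*x^3 - 10.1066*x^2 - 0.6736*x + 4.452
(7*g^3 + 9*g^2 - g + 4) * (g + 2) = 7*g^4 + 23*g^3 + 17*g^2 + 2*g + 8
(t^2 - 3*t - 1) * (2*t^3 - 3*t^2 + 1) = 2*t^5 - 9*t^4 + 7*t^3 + 4*t^2 - 3*t - 1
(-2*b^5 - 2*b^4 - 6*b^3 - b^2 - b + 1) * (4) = -8*b^5 - 8*b^4 - 24*b^3 - 4*b^2 - 4*b + 4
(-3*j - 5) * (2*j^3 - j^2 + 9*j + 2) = -6*j^4 - 7*j^3 - 22*j^2 - 51*j - 10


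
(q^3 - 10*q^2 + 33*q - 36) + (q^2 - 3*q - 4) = q^3 - 9*q^2 + 30*q - 40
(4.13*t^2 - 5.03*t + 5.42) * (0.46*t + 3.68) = 1.8998*t^3 + 12.8846*t^2 - 16.0172*t + 19.9456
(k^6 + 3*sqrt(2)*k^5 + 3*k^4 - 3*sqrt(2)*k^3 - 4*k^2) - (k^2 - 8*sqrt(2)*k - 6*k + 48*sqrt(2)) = k^6 + 3*sqrt(2)*k^5 + 3*k^4 - 3*sqrt(2)*k^3 - 5*k^2 + 6*k + 8*sqrt(2)*k - 48*sqrt(2)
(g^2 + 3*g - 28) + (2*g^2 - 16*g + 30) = 3*g^2 - 13*g + 2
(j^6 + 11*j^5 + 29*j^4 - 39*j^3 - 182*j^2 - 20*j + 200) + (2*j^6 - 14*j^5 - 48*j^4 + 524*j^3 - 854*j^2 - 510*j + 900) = 3*j^6 - 3*j^5 - 19*j^4 + 485*j^3 - 1036*j^2 - 530*j + 1100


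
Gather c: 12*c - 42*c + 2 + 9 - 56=-30*c - 45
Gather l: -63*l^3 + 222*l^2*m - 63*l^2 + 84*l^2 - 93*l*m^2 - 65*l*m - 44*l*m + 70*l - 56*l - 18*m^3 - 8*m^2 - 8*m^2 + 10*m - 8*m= -63*l^3 + l^2*(222*m + 21) + l*(-93*m^2 - 109*m + 14) - 18*m^3 - 16*m^2 + 2*m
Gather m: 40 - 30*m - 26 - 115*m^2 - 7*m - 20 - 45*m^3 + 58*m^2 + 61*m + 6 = -45*m^3 - 57*m^2 + 24*m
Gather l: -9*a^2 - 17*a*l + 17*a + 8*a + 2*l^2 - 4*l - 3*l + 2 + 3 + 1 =-9*a^2 + 25*a + 2*l^2 + l*(-17*a - 7) + 6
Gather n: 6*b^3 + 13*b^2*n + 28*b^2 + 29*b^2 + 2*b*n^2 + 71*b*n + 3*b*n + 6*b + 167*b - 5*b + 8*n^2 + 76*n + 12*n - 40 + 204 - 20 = 6*b^3 + 57*b^2 + 168*b + n^2*(2*b + 8) + n*(13*b^2 + 74*b + 88) + 144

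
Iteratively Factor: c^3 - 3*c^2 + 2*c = (c)*(c^2 - 3*c + 2) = c*(c - 1)*(c - 2)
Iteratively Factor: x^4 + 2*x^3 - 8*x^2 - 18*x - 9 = (x + 1)*(x^3 + x^2 - 9*x - 9) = (x + 1)*(x + 3)*(x^2 - 2*x - 3) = (x + 1)^2*(x + 3)*(x - 3)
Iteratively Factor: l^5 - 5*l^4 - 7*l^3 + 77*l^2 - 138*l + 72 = (l + 4)*(l^4 - 9*l^3 + 29*l^2 - 39*l + 18) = (l - 3)*(l + 4)*(l^3 - 6*l^2 + 11*l - 6) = (l - 3)*(l - 1)*(l + 4)*(l^2 - 5*l + 6) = (l - 3)*(l - 2)*(l - 1)*(l + 4)*(l - 3)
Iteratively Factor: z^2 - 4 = (z + 2)*(z - 2)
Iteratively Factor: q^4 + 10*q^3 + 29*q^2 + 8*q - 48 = (q + 4)*(q^3 + 6*q^2 + 5*q - 12) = (q + 4)^2*(q^2 + 2*q - 3) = (q - 1)*(q + 4)^2*(q + 3)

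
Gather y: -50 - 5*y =-5*y - 50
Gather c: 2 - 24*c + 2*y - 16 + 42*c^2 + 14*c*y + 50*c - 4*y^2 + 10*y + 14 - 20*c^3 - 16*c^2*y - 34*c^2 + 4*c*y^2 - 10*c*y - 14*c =-20*c^3 + c^2*(8 - 16*y) + c*(4*y^2 + 4*y + 12) - 4*y^2 + 12*y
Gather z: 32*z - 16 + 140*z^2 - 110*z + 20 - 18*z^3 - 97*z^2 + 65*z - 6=-18*z^3 + 43*z^2 - 13*z - 2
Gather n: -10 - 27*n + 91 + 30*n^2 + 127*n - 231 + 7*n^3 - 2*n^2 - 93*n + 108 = 7*n^3 + 28*n^2 + 7*n - 42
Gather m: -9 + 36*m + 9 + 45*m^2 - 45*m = 45*m^2 - 9*m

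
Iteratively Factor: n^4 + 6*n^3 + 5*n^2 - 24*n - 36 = (n + 3)*(n^3 + 3*n^2 - 4*n - 12) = (n - 2)*(n + 3)*(n^2 + 5*n + 6) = (n - 2)*(n + 3)^2*(n + 2)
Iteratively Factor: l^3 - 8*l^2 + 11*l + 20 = (l - 4)*(l^2 - 4*l - 5) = (l - 4)*(l + 1)*(l - 5)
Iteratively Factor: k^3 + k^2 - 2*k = (k + 2)*(k^2 - k) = k*(k + 2)*(k - 1)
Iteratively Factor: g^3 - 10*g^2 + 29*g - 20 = (g - 5)*(g^2 - 5*g + 4) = (g - 5)*(g - 4)*(g - 1)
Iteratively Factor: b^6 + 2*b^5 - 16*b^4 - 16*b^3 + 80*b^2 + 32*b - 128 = (b + 2)*(b^5 - 16*b^3 + 16*b^2 + 48*b - 64) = (b - 2)*(b + 2)*(b^4 + 2*b^3 - 12*b^2 - 8*b + 32) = (b - 2)*(b + 2)*(b + 4)*(b^3 - 2*b^2 - 4*b + 8) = (b - 2)^2*(b + 2)*(b + 4)*(b^2 - 4) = (b - 2)^3*(b + 2)*(b + 4)*(b + 2)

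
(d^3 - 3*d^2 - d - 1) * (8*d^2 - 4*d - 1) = 8*d^5 - 28*d^4 + 3*d^3 - d^2 + 5*d + 1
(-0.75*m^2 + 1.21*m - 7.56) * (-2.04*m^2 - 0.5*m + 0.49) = 1.53*m^4 - 2.0934*m^3 + 14.4499*m^2 + 4.3729*m - 3.7044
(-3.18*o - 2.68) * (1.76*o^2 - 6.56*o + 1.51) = -5.5968*o^3 + 16.144*o^2 + 12.779*o - 4.0468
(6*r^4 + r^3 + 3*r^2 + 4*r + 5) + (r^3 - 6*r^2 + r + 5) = 6*r^4 + 2*r^3 - 3*r^2 + 5*r + 10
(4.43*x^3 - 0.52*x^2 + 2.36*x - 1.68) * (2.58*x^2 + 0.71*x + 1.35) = 11.4294*x^5 + 1.8037*x^4 + 11.7001*x^3 - 3.3608*x^2 + 1.9932*x - 2.268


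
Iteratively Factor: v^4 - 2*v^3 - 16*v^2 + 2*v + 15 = (v - 1)*(v^3 - v^2 - 17*v - 15) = (v - 1)*(v + 3)*(v^2 - 4*v - 5) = (v - 1)*(v + 1)*(v + 3)*(v - 5)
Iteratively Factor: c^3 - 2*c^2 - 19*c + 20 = (c - 5)*(c^2 + 3*c - 4) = (c - 5)*(c - 1)*(c + 4)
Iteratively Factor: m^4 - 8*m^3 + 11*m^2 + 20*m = (m)*(m^3 - 8*m^2 + 11*m + 20) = m*(m + 1)*(m^2 - 9*m + 20) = m*(m - 5)*(m + 1)*(m - 4)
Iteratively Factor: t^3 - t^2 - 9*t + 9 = (t + 3)*(t^2 - 4*t + 3) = (t - 3)*(t + 3)*(t - 1)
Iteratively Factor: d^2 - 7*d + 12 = (d - 4)*(d - 3)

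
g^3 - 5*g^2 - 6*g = g*(g - 6)*(g + 1)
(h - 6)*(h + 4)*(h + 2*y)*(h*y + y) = h^4*y + 2*h^3*y^2 - h^3*y - 2*h^2*y^2 - 26*h^2*y - 52*h*y^2 - 24*h*y - 48*y^2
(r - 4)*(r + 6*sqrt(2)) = r^2 - 4*r + 6*sqrt(2)*r - 24*sqrt(2)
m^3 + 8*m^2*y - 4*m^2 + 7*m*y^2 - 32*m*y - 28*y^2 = (m - 4)*(m + y)*(m + 7*y)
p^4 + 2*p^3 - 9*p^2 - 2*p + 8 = (p - 2)*(p - 1)*(p + 1)*(p + 4)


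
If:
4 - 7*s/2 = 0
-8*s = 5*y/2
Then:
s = 8/7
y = -128/35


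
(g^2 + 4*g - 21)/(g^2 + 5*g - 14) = (g - 3)/(g - 2)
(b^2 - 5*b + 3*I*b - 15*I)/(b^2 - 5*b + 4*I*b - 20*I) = (b + 3*I)/(b + 4*I)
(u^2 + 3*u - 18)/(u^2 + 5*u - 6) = (u - 3)/(u - 1)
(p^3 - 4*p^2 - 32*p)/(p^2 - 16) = p*(p - 8)/(p - 4)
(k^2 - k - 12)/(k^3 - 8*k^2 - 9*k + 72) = (k - 4)/(k^2 - 11*k + 24)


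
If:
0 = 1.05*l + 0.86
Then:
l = -0.82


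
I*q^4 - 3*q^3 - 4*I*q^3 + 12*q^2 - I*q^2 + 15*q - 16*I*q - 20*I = (q - 5)*(q - I)*(q + 4*I)*(I*q + I)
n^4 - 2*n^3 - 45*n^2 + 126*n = n*(n - 6)*(n - 3)*(n + 7)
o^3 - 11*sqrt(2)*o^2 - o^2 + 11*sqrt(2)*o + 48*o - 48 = (o - 1)*(o - 8*sqrt(2))*(o - 3*sqrt(2))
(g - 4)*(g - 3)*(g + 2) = g^3 - 5*g^2 - 2*g + 24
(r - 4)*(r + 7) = r^2 + 3*r - 28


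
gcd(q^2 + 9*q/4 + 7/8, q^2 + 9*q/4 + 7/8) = q^2 + 9*q/4 + 7/8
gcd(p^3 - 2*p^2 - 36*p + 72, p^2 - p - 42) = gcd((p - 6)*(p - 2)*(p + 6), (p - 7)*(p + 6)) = p + 6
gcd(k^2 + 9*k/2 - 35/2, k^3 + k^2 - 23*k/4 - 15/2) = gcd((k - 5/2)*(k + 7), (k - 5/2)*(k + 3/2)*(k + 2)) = k - 5/2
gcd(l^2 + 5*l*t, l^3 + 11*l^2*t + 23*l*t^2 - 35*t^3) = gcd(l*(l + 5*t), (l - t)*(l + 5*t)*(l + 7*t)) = l + 5*t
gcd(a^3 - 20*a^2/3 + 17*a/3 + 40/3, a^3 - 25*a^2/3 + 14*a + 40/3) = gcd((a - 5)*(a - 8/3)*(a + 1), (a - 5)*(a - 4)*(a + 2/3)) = a - 5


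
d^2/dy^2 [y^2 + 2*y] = 2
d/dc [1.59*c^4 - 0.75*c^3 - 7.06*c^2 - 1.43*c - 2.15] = 6.36*c^3 - 2.25*c^2 - 14.12*c - 1.43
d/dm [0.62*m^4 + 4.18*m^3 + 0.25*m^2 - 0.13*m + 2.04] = 2.48*m^3 + 12.54*m^2 + 0.5*m - 0.13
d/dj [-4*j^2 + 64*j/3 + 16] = 64/3 - 8*j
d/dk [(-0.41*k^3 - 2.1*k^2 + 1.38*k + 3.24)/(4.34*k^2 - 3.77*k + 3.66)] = (-1.7794*k^4 + 3.0914*k^3 - 2.574*k^2 - 43.4952*k + 17.2656)/(18.8356*k^4 - 32.7236*k^3 + 45.9817*k^2 - 27.5964*k + 13.3956)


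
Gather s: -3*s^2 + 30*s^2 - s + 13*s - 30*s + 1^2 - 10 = 27*s^2 - 18*s - 9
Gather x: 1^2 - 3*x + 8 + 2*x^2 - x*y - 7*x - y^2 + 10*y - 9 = 2*x^2 + x*(-y - 10) - y^2 + 10*y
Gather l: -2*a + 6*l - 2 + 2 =-2*a + 6*l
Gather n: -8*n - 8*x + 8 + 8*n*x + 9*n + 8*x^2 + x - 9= n*(8*x + 1) + 8*x^2 - 7*x - 1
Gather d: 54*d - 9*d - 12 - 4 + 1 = 45*d - 15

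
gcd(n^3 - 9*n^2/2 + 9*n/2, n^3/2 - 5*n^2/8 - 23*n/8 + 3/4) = n - 3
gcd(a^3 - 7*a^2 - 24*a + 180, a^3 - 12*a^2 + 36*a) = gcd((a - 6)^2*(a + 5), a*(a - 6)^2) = a^2 - 12*a + 36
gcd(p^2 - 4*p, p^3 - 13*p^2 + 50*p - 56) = p - 4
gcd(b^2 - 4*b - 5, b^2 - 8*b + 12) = 1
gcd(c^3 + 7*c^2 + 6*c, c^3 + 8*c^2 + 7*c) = c^2 + c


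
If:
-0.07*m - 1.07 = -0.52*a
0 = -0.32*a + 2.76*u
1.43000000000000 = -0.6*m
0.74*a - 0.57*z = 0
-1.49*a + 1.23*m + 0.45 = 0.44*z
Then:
No Solution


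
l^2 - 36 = (l - 6)*(l + 6)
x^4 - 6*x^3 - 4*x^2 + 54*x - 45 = (x - 5)*(x - 3)*(x - 1)*(x + 3)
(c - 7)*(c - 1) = c^2 - 8*c + 7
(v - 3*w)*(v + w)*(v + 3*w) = v^3 + v^2*w - 9*v*w^2 - 9*w^3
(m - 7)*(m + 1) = m^2 - 6*m - 7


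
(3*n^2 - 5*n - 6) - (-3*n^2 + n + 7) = 6*n^2 - 6*n - 13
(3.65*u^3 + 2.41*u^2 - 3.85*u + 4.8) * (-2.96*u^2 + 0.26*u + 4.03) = -10.804*u^5 - 6.1846*u^4 + 26.7321*u^3 - 5.4967*u^2 - 14.2675*u + 19.344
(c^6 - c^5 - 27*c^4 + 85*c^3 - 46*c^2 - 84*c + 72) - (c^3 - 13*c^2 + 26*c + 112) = c^6 - c^5 - 27*c^4 + 84*c^3 - 33*c^2 - 110*c - 40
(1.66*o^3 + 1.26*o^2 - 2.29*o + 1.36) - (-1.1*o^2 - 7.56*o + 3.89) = 1.66*o^3 + 2.36*o^2 + 5.27*o - 2.53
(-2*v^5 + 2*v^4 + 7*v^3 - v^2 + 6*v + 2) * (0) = 0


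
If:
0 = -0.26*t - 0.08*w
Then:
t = -0.307692307692308*w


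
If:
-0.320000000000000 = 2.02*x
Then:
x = -0.16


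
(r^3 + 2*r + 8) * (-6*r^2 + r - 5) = -6*r^5 + r^4 - 17*r^3 - 46*r^2 - 2*r - 40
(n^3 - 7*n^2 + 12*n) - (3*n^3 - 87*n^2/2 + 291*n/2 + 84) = -2*n^3 + 73*n^2/2 - 267*n/2 - 84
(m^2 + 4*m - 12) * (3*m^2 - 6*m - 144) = 3*m^4 + 6*m^3 - 204*m^2 - 504*m + 1728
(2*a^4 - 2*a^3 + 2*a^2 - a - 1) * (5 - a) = -2*a^5 + 12*a^4 - 12*a^3 + 11*a^2 - 4*a - 5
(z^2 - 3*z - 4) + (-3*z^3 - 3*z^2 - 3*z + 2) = -3*z^3 - 2*z^2 - 6*z - 2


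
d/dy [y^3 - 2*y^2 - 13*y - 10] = 3*y^2 - 4*y - 13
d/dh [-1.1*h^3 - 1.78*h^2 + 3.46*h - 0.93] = -3.3*h^2 - 3.56*h + 3.46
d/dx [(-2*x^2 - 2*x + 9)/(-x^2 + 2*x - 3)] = 6*(-x^2 + 5*x - 2)/(x^4 - 4*x^3 + 10*x^2 - 12*x + 9)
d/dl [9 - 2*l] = -2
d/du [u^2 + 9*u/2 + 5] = 2*u + 9/2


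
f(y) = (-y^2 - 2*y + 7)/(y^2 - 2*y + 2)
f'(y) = (2 - 2*y)*(-y^2 - 2*y + 7)/(y^2 - 2*y + 2)^2 + (-2*y - 2)/(y^2 - 2*y + 2) = 2*(2*y^2 - 9*y + 5)/(y^4 - 4*y^3 + 8*y^2 - 8*y + 4)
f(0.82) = 4.54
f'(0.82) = -1.94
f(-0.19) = 3.04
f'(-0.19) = 2.32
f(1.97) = -0.42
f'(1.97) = -2.64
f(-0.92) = 1.71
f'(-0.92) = 1.36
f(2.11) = -0.75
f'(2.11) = -2.04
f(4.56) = -1.68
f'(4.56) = 0.06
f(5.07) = -1.64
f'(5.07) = 0.07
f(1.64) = 0.73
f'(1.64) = -4.41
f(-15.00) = -0.73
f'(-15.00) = 0.02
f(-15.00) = -0.73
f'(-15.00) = 0.02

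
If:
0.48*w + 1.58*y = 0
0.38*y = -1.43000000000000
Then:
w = 12.39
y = -3.76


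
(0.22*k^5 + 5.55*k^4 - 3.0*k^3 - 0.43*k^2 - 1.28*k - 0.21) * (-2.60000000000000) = -0.572*k^5 - 14.43*k^4 + 7.8*k^3 + 1.118*k^2 + 3.328*k + 0.546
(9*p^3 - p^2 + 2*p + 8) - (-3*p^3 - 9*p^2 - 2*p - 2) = 12*p^3 + 8*p^2 + 4*p + 10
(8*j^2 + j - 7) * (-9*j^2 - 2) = -72*j^4 - 9*j^3 + 47*j^2 - 2*j + 14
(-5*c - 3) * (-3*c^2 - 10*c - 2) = 15*c^3 + 59*c^2 + 40*c + 6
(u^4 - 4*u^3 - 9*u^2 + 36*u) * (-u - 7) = -u^5 - 3*u^4 + 37*u^3 + 27*u^2 - 252*u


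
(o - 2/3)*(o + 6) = o^2 + 16*o/3 - 4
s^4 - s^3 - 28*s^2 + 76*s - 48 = (s - 4)*(s - 2)*(s - 1)*(s + 6)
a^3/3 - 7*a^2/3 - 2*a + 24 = (a/3 + 1)*(a - 6)*(a - 4)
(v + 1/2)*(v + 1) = v^2 + 3*v/2 + 1/2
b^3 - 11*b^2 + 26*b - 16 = (b - 8)*(b - 2)*(b - 1)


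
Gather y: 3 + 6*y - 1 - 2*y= 4*y + 2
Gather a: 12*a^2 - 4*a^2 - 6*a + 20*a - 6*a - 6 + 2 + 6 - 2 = 8*a^2 + 8*a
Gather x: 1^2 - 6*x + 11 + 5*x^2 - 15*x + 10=5*x^2 - 21*x + 22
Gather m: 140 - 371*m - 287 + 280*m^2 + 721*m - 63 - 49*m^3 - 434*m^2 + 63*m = -49*m^3 - 154*m^2 + 413*m - 210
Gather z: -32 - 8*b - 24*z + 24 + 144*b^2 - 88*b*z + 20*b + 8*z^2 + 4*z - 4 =144*b^2 + 12*b + 8*z^2 + z*(-88*b - 20) - 12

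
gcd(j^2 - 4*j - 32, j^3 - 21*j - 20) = j + 4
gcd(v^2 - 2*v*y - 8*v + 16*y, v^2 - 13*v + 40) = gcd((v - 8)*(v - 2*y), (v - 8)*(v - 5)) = v - 8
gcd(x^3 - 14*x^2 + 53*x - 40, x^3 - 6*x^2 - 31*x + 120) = x - 8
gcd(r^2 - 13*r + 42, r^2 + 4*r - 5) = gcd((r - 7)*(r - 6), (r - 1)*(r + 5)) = 1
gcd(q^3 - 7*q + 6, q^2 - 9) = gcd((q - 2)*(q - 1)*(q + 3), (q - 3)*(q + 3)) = q + 3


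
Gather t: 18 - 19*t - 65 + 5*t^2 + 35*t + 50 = 5*t^2 + 16*t + 3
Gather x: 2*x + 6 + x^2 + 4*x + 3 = x^2 + 6*x + 9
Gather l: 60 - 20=40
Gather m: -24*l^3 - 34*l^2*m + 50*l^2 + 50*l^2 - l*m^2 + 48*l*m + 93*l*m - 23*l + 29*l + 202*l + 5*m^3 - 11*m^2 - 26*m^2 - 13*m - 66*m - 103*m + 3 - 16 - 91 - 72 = -24*l^3 + 100*l^2 + 208*l + 5*m^3 + m^2*(-l - 37) + m*(-34*l^2 + 141*l - 182) - 176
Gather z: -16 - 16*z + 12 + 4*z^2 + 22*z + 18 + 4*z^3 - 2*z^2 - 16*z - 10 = 4*z^3 + 2*z^2 - 10*z + 4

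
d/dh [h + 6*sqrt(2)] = 1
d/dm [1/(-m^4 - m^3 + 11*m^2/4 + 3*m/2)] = 8*(8*m^3 + 6*m^2 - 11*m - 3)/(m^2*(4*m^3 + 4*m^2 - 11*m - 6)^2)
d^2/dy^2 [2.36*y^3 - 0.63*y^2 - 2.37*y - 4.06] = 14.16*y - 1.26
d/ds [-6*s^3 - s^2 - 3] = 2*s*(-9*s - 1)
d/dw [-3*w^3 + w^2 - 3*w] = -9*w^2 + 2*w - 3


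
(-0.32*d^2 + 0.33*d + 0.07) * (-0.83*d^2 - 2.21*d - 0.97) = 0.2656*d^4 + 0.4333*d^3 - 0.477*d^2 - 0.4748*d - 0.0679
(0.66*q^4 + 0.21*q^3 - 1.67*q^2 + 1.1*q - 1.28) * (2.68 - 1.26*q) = -0.8316*q^5 + 1.5042*q^4 + 2.667*q^3 - 5.8616*q^2 + 4.5608*q - 3.4304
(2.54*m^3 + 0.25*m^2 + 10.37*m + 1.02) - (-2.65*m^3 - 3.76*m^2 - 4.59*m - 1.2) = 5.19*m^3 + 4.01*m^2 + 14.96*m + 2.22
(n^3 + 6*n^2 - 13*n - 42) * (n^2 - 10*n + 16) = n^5 - 4*n^4 - 57*n^3 + 184*n^2 + 212*n - 672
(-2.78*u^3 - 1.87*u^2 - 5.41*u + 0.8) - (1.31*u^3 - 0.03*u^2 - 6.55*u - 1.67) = -4.09*u^3 - 1.84*u^2 + 1.14*u + 2.47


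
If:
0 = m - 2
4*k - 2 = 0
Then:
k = 1/2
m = 2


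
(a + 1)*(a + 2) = a^2 + 3*a + 2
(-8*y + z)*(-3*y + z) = 24*y^2 - 11*y*z + z^2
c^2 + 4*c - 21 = (c - 3)*(c + 7)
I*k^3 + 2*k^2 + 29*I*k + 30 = (k - 6*I)*(k + 5*I)*(I*k + 1)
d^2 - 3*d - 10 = (d - 5)*(d + 2)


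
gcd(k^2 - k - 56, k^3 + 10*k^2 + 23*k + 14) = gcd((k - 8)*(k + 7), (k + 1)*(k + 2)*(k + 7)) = k + 7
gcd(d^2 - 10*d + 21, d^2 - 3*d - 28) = d - 7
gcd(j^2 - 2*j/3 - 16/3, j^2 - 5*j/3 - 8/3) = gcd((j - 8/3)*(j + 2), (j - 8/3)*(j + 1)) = j - 8/3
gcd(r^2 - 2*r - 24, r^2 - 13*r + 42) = r - 6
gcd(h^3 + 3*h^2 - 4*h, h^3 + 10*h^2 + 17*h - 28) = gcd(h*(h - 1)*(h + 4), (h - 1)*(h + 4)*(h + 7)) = h^2 + 3*h - 4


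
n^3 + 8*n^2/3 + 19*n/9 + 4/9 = (n + 1/3)*(n + 1)*(n + 4/3)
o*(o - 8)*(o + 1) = o^3 - 7*o^2 - 8*o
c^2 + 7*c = c*(c + 7)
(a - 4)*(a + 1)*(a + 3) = a^3 - 13*a - 12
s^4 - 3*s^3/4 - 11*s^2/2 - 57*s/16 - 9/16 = (s - 3)*(s + 1/4)*(s + 1/2)*(s + 3/2)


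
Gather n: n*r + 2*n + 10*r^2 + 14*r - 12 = n*(r + 2) + 10*r^2 + 14*r - 12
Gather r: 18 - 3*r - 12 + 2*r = 6 - r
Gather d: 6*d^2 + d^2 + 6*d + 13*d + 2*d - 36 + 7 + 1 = 7*d^2 + 21*d - 28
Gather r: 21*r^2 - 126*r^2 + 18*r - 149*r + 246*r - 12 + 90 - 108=-105*r^2 + 115*r - 30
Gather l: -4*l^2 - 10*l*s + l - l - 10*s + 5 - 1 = -4*l^2 - 10*l*s - 10*s + 4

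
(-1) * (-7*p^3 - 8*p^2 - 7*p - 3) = 7*p^3 + 8*p^2 + 7*p + 3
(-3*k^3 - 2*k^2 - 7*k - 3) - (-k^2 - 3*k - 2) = -3*k^3 - k^2 - 4*k - 1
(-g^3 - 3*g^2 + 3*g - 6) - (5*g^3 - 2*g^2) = -6*g^3 - g^2 + 3*g - 6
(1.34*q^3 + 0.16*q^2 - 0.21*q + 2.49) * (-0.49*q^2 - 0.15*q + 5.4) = -0.6566*q^5 - 0.2794*q^4 + 7.3149*q^3 - 0.3246*q^2 - 1.5075*q + 13.446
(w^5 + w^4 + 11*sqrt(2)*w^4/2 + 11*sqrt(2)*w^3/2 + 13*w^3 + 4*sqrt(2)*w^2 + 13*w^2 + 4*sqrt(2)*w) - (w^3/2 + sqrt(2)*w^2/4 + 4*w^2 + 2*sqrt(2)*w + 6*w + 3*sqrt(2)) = w^5 + w^4 + 11*sqrt(2)*w^4/2 + 11*sqrt(2)*w^3/2 + 25*w^3/2 + 15*sqrt(2)*w^2/4 + 9*w^2 - 6*w + 2*sqrt(2)*w - 3*sqrt(2)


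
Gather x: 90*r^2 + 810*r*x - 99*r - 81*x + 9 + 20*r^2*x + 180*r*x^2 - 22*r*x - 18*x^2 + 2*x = 90*r^2 - 99*r + x^2*(180*r - 18) + x*(20*r^2 + 788*r - 79) + 9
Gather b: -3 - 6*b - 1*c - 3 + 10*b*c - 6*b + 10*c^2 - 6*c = b*(10*c - 12) + 10*c^2 - 7*c - 6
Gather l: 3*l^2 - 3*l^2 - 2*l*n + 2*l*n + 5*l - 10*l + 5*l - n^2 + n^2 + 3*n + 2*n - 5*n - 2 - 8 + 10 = 0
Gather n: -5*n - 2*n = -7*n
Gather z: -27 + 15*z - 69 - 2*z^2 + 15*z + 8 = -2*z^2 + 30*z - 88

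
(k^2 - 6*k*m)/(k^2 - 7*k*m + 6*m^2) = k/(k - m)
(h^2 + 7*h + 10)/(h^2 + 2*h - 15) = (h + 2)/(h - 3)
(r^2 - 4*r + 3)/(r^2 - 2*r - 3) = (r - 1)/(r + 1)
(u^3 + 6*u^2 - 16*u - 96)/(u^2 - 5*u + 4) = (u^2 + 10*u + 24)/(u - 1)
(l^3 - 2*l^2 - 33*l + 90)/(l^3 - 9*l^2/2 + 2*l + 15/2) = 2*(l^2 + l - 30)/(2*l^2 - 3*l - 5)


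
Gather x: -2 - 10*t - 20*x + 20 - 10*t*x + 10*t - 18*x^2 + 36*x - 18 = -18*x^2 + x*(16 - 10*t)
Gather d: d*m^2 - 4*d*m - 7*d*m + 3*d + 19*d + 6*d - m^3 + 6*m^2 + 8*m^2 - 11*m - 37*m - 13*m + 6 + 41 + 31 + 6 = d*(m^2 - 11*m + 28) - m^3 + 14*m^2 - 61*m + 84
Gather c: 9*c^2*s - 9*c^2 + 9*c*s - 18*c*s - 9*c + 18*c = c^2*(9*s - 9) + c*(9 - 9*s)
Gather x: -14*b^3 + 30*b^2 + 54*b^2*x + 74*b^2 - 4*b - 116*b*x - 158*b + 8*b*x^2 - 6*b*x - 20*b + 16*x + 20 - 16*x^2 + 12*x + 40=-14*b^3 + 104*b^2 - 182*b + x^2*(8*b - 16) + x*(54*b^2 - 122*b + 28) + 60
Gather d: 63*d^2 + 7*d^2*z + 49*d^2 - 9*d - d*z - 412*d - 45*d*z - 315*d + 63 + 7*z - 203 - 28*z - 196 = d^2*(7*z + 112) + d*(-46*z - 736) - 21*z - 336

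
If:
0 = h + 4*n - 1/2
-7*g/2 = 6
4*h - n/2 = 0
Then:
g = -12/7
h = 1/66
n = 4/33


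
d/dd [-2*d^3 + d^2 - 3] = 2*d*(1 - 3*d)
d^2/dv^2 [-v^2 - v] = -2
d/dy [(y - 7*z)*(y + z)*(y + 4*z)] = 3*y^2 - 4*y*z - 31*z^2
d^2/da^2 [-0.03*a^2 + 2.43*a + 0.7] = -0.0600000000000000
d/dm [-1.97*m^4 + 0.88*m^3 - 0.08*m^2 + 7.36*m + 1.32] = -7.88*m^3 + 2.64*m^2 - 0.16*m + 7.36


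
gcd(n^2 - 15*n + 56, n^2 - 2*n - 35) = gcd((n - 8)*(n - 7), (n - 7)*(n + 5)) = n - 7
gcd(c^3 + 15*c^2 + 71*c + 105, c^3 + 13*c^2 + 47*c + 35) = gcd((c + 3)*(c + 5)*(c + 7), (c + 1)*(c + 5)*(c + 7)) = c^2 + 12*c + 35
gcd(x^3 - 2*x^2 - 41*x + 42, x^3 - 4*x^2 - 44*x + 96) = x + 6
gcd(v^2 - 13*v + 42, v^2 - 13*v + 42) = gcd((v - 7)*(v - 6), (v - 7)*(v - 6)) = v^2 - 13*v + 42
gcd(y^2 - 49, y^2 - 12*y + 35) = y - 7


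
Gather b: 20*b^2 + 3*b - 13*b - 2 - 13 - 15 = 20*b^2 - 10*b - 30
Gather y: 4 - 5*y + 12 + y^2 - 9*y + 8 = y^2 - 14*y + 24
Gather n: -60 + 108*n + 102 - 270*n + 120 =162 - 162*n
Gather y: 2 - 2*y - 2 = -2*y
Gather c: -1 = -1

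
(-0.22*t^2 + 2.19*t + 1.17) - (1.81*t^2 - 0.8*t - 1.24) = -2.03*t^2 + 2.99*t + 2.41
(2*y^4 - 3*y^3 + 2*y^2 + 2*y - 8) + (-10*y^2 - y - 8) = 2*y^4 - 3*y^3 - 8*y^2 + y - 16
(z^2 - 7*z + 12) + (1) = z^2 - 7*z + 13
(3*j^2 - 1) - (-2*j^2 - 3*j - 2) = 5*j^2 + 3*j + 1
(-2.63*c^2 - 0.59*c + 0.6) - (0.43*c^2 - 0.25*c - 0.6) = -3.06*c^2 - 0.34*c + 1.2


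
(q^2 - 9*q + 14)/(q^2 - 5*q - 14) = (q - 2)/(q + 2)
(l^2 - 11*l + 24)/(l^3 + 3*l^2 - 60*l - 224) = (l - 3)/(l^2 + 11*l + 28)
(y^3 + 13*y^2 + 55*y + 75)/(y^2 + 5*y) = y + 8 + 15/y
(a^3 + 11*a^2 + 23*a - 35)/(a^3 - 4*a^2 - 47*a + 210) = (a^2 + 4*a - 5)/(a^2 - 11*a + 30)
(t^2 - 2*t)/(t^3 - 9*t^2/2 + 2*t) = 2*(t - 2)/(2*t^2 - 9*t + 4)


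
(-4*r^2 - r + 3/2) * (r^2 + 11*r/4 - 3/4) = -4*r^4 - 12*r^3 + 7*r^2/4 + 39*r/8 - 9/8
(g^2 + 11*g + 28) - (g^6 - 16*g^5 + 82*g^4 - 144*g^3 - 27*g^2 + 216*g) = -g^6 + 16*g^5 - 82*g^4 + 144*g^3 + 28*g^2 - 205*g + 28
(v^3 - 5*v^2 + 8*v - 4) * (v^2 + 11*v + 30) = v^5 + 6*v^4 - 17*v^3 - 66*v^2 + 196*v - 120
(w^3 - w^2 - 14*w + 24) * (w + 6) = w^4 + 5*w^3 - 20*w^2 - 60*w + 144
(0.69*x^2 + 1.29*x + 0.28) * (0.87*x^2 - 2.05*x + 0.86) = 0.6003*x^4 - 0.2922*x^3 - 1.8075*x^2 + 0.5354*x + 0.2408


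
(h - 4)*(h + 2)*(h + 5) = h^3 + 3*h^2 - 18*h - 40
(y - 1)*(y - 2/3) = y^2 - 5*y/3 + 2/3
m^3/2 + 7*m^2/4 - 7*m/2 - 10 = (m/2 + 1)*(m - 5/2)*(m + 4)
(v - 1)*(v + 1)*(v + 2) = v^3 + 2*v^2 - v - 2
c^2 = c^2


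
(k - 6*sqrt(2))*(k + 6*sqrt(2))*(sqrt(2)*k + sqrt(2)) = sqrt(2)*k^3 + sqrt(2)*k^2 - 72*sqrt(2)*k - 72*sqrt(2)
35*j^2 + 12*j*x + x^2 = (5*j + x)*(7*j + x)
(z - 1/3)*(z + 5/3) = z^2 + 4*z/3 - 5/9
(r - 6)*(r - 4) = r^2 - 10*r + 24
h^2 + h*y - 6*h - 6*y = (h - 6)*(h + y)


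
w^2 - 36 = (w - 6)*(w + 6)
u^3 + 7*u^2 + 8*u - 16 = (u - 1)*(u + 4)^2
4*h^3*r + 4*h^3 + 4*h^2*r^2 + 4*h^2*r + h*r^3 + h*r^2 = (2*h + r)^2*(h*r + h)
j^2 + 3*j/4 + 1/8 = (j + 1/4)*(j + 1/2)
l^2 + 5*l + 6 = (l + 2)*(l + 3)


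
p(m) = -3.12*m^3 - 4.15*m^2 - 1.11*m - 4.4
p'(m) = -9.36*m^2 - 8.3*m - 1.11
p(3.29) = -164.08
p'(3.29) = -129.73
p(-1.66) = 0.28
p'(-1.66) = -13.12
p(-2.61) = 25.70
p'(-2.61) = -43.21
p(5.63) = -698.97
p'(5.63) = -344.52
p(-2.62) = 26.13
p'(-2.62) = -43.61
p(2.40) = -74.10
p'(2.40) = -74.94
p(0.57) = -6.96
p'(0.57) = -8.88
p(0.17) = -4.72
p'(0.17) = -2.79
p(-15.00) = 9608.50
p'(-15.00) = -1982.61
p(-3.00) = 45.82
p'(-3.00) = -60.45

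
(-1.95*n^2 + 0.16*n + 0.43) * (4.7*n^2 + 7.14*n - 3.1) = -9.165*n^4 - 13.171*n^3 + 9.2084*n^2 + 2.5742*n - 1.333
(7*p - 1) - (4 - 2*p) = 9*p - 5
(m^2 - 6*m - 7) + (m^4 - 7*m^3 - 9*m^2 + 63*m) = m^4 - 7*m^3 - 8*m^2 + 57*m - 7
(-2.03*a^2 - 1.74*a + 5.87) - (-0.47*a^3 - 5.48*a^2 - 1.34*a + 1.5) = 0.47*a^3 + 3.45*a^2 - 0.4*a + 4.37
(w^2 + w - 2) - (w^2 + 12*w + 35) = -11*w - 37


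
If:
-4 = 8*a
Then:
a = -1/2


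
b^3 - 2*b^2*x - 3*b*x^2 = b*(b - 3*x)*(b + x)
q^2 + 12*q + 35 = (q + 5)*(q + 7)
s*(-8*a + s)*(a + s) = -8*a^2*s - 7*a*s^2 + s^3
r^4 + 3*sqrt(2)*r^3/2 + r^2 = r^2*(r + sqrt(2)/2)*(r + sqrt(2))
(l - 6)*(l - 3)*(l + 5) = l^3 - 4*l^2 - 27*l + 90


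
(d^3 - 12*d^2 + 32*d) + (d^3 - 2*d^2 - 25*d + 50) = 2*d^3 - 14*d^2 + 7*d + 50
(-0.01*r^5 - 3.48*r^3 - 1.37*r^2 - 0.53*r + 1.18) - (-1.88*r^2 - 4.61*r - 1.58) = -0.01*r^5 - 3.48*r^3 + 0.51*r^2 + 4.08*r + 2.76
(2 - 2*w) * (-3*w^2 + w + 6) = 6*w^3 - 8*w^2 - 10*w + 12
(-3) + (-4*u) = -4*u - 3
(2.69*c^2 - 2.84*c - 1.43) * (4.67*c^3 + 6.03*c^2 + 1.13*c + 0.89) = 12.5623*c^5 + 2.9579*c^4 - 20.7636*c^3 - 9.438*c^2 - 4.1435*c - 1.2727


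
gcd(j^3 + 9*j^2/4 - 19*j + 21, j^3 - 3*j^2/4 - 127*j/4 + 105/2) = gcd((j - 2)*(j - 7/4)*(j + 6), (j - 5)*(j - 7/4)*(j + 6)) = j^2 + 17*j/4 - 21/2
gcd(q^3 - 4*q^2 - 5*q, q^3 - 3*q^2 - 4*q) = q^2 + q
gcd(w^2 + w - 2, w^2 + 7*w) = 1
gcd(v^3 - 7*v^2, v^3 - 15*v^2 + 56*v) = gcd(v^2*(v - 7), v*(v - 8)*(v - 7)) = v^2 - 7*v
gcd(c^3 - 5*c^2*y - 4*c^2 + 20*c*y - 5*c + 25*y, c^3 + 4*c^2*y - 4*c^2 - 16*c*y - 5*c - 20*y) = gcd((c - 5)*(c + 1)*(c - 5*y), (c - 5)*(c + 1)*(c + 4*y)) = c^2 - 4*c - 5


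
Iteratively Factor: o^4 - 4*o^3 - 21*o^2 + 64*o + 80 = (o - 4)*(o^3 - 21*o - 20) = (o - 4)*(o + 4)*(o^2 - 4*o - 5) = (o - 5)*(o - 4)*(o + 4)*(o + 1)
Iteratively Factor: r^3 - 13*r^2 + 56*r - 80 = (r - 4)*(r^2 - 9*r + 20) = (r - 4)^2*(r - 5)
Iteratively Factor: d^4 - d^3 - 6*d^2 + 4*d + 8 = (d - 2)*(d^3 + d^2 - 4*d - 4) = (d - 2)^2*(d^2 + 3*d + 2) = (d - 2)^2*(d + 2)*(d + 1)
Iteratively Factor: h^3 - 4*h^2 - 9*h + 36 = (h - 3)*(h^2 - h - 12) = (h - 4)*(h - 3)*(h + 3)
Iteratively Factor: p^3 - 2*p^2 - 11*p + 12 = (p + 3)*(p^2 - 5*p + 4) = (p - 1)*(p + 3)*(p - 4)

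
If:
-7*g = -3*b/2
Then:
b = 14*g/3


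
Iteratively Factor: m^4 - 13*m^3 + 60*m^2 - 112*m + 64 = (m - 4)*(m^3 - 9*m^2 + 24*m - 16) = (m - 4)^2*(m^2 - 5*m + 4) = (m - 4)^2*(m - 1)*(m - 4)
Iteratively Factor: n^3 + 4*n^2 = (n)*(n^2 + 4*n) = n^2*(n + 4)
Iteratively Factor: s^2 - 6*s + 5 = (s - 5)*(s - 1)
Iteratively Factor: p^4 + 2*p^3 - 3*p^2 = (p)*(p^3 + 2*p^2 - 3*p) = p^2*(p^2 + 2*p - 3) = p^2*(p - 1)*(p + 3)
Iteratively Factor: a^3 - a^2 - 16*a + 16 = (a - 4)*(a^2 + 3*a - 4) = (a - 4)*(a + 4)*(a - 1)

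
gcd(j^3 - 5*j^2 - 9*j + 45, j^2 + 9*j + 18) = j + 3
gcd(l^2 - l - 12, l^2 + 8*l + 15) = l + 3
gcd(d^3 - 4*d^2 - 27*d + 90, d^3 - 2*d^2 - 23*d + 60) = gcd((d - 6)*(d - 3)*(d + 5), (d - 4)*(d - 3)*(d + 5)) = d^2 + 2*d - 15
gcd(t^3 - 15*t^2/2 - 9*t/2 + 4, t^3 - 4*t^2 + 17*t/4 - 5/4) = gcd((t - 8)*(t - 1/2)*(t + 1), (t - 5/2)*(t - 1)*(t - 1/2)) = t - 1/2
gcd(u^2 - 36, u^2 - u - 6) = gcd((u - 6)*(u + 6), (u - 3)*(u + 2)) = 1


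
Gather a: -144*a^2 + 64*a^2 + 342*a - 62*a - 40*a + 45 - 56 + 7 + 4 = -80*a^2 + 240*a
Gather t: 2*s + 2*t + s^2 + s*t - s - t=s^2 + s + t*(s + 1)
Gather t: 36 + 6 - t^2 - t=-t^2 - t + 42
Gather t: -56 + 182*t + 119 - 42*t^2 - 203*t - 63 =-42*t^2 - 21*t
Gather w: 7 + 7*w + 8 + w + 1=8*w + 16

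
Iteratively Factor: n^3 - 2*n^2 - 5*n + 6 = (n - 3)*(n^2 + n - 2) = (n - 3)*(n - 1)*(n + 2)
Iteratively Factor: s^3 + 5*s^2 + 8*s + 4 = (s + 2)*(s^2 + 3*s + 2) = (s + 1)*(s + 2)*(s + 2)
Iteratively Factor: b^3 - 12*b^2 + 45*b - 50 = (b - 5)*(b^2 - 7*b + 10) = (b - 5)*(b - 2)*(b - 5)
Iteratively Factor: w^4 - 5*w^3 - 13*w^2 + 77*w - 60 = (w - 1)*(w^3 - 4*w^2 - 17*w + 60) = (w - 1)*(w + 4)*(w^2 - 8*w + 15) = (w - 3)*(w - 1)*(w + 4)*(w - 5)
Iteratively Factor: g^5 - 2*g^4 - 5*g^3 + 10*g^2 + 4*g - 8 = (g - 2)*(g^4 - 5*g^2 + 4) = (g - 2)^2*(g^3 + 2*g^2 - g - 2) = (g - 2)^2*(g - 1)*(g^2 + 3*g + 2) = (g - 2)^2*(g - 1)*(g + 2)*(g + 1)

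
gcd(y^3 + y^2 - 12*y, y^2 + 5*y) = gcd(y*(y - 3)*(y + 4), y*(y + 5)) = y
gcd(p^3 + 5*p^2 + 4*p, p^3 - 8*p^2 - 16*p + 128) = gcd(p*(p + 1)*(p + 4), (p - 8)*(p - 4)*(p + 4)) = p + 4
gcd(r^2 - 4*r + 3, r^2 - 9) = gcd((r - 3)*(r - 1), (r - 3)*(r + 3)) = r - 3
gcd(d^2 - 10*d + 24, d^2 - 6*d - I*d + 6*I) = d - 6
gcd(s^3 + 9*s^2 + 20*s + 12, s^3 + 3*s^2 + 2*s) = s^2 + 3*s + 2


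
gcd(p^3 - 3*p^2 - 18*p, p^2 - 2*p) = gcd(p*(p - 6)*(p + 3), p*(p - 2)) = p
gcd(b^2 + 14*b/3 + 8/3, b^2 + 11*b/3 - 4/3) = b + 4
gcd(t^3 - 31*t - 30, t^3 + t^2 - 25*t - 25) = t^2 + 6*t + 5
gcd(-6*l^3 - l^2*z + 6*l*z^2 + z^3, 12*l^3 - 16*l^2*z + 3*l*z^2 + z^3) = -6*l^2 + 5*l*z + z^2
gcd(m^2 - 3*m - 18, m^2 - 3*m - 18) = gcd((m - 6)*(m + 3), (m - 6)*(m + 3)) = m^2 - 3*m - 18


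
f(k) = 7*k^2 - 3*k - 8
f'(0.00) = -3.00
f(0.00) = -8.00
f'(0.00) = -3.00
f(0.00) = -8.00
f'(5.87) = 79.18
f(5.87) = 215.59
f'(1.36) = 16.04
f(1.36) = 0.87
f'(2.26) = 28.64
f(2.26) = 20.97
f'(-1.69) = -26.66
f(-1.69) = 17.06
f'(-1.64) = -25.96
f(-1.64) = 15.75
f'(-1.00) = -17.00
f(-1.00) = 2.00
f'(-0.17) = -5.38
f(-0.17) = -7.29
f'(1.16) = 13.24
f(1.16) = -2.06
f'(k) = 14*k - 3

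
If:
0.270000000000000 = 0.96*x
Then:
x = 0.28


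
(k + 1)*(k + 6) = k^2 + 7*k + 6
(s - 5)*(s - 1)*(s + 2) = s^3 - 4*s^2 - 7*s + 10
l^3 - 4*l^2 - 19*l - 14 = (l - 7)*(l + 1)*(l + 2)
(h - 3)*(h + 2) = h^2 - h - 6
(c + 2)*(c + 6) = c^2 + 8*c + 12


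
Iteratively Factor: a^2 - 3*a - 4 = (a + 1)*(a - 4)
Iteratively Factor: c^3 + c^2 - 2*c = (c + 2)*(c^2 - c) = c*(c + 2)*(c - 1)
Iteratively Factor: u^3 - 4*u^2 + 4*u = (u - 2)*(u^2 - 2*u) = u*(u - 2)*(u - 2)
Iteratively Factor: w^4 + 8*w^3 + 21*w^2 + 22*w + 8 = (w + 2)*(w^3 + 6*w^2 + 9*w + 4) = (w + 1)*(w + 2)*(w^2 + 5*w + 4) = (w + 1)*(w + 2)*(w + 4)*(w + 1)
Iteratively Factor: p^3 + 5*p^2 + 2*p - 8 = (p + 2)*(p^2 + 3*p - 4) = (p - 1)*(p + 2)*(p + 4)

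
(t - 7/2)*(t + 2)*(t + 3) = t^3 + 3*t^2/2 - 23*t/2 - 21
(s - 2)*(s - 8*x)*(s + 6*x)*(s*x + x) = s^4*x - 2*s^3*x^2 - s^3*x - 48*s^2*x^3 + 2*s^2*x^2 - 2*s^2*x + 48*s*x^3 + 4*s*x^2 + 96*x^3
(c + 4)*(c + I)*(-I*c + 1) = -I*c^3 + 2*c^2 - 4*I*c^2 + 8*c + I*c + 4*I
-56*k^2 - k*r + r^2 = (-8*k + r)*(7*k + r)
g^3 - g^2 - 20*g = g*(g - 5)*(g + 4)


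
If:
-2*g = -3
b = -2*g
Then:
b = -3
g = 3/2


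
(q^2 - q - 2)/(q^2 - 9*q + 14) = (q + 1)/(q - 7)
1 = 1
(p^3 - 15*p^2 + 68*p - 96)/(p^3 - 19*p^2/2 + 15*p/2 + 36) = 2*(p - 4)/(2*p + 3)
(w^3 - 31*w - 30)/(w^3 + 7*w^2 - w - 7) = (w^2 - w - 30)/(w^2 + 6*w - 7)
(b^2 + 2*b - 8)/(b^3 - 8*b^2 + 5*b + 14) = (b + 4)/(b^2 - 6*b - 7)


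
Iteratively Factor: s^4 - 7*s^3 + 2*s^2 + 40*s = (s + 2)*(s^3 - 9*s^2 + 20*s) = (s - 5)*(s + 2)*(s^2 - 4*s) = (s - 5)*(s - 4)*(s + 2)*(s)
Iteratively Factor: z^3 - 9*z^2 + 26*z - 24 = (z - 2)*(z^2 - 7*z + 12) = (z - 3)*(z - 2)*(z - 4)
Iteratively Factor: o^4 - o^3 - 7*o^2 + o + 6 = (o - 1)*(o^3 - 7*o - 6) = (o - 1)*(o + 1)*(o^2 - o - 6) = (o - 3)*(o - 1)*(o + 1)*(o + 2)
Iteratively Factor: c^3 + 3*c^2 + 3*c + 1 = (c + 1)*(c^2 + 2*c + 1) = (c + 1)^2*(c + 1)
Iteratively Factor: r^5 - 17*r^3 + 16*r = (r)*(r^4 - 17*r^2 + 16) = r*(r + 1)*(r^3 - r^2 - 16*r + 16) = r*(r - 4)*(r + 1)*(r^2 + 3*r - 4) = r*(r - 4)*(r + 1)*(r + 4)*(r - 1)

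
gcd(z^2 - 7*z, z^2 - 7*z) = z^2 - 7*z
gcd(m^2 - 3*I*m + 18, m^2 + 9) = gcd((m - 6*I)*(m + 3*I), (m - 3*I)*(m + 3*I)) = m + 3*I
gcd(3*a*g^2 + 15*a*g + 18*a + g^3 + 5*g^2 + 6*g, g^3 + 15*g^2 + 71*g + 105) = g + 3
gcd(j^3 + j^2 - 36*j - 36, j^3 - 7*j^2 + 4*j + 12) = j^2 - 5*j - 6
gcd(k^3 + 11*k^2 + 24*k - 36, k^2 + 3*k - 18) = k + 6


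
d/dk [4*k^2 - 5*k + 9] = 8*k - 5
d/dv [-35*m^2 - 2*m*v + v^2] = -2*m + 2*v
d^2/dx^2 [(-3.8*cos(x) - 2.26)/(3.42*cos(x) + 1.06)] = (-3.923272*cos(x) + 6.329052*cos(2*x) - 18.987156)/(40.001688*cos(x)^3 + 37.194552*cos(x)^2 + 11.528136*cos(x) + 1.191016)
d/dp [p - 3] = 1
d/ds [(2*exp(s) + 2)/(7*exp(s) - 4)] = -22*exp(s)/(7*exp(s) - 4)^2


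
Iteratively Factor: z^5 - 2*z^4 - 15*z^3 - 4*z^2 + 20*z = (z - 5)*(z^4 + 3*z^3 - 4*z) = (z - 5)*(z + 2)*(z^3 + z^2 - 2*z) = (z - 5)*(z + 2)^2*(z^2 - z) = (z - 5)*(z - 1)*(z + 2)^2*(z)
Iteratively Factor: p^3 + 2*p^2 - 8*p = (p - 2)*(p^2 + 4*p) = (p - 2)*(p + 4)*(p)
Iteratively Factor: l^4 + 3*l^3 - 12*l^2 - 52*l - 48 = (l + 2)*(l^3 + l^2 - 14*l - 24) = (l + 2)^2*(l^2 - l - 12) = (l - 4)*(l + 2)^2*(l + 3)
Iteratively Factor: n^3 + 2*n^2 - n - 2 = (n + 1)*(n^2 + n - 2) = (n - 1)*(n + 1)*(n + 2)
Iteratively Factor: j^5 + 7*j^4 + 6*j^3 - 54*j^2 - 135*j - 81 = (j + 3)*(j^4 + 4*j^3 - 6*j^2 - 36*j - 27) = (j + 3)^2*(j^3 + j^2 - 9*j - 9) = (j + 3)^3*(j^2 - 2*j - 3) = (j - 3)*(j + 3)^3*(j + 1)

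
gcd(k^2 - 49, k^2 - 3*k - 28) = k - 7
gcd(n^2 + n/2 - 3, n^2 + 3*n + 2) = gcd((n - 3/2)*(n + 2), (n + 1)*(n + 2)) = n + 2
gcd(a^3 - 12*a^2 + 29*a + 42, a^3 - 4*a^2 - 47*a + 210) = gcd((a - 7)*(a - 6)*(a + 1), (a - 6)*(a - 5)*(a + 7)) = a - 6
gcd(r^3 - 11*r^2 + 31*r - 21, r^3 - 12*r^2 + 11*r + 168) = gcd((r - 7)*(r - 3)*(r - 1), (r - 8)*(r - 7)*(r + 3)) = r - 7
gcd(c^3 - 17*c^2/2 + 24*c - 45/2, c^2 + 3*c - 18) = c - 3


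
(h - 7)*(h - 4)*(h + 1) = h^3 - 10*h^2 + 17*h + 28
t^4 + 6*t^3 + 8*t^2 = t^2*(t + 2)*(t + 4)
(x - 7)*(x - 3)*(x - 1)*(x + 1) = x^4 - 10*x^3 + 20*x^2 + 10*x - 21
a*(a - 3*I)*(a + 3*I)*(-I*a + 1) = -I*a^4 + a^3 - 9*I*a^2 + 9*a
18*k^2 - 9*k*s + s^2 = (-6*k + s)*(-3*k + s)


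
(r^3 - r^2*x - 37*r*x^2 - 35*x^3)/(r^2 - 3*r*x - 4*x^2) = (-r^2 + 2*r*x + 35*x^2)/(-r + 4*x)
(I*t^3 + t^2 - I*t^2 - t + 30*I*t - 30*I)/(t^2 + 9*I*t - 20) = (I*t^2 + t*(6 - I) - 6)/(t + 4*I)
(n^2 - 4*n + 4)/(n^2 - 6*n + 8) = (n - 2)/(n - 4)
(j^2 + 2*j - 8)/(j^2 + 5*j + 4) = (j - 2)/(j + 1)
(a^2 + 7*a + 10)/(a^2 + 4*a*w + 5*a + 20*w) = (a + 2)/(a + 4*w)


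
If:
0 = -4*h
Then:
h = 0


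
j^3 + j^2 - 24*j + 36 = (j - 3)*(j - 2)*(j + 6)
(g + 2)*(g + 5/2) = g^2 + 9*g/2 + 5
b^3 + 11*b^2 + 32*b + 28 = (b + 2)^2*(b + 7)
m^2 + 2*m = m*(m + 2)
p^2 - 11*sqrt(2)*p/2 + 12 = (p - 4*sqrt(2))*(p - 3*sqrt(2)/2)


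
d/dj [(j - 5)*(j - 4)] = 2*j - 9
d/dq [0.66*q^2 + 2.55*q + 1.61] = 1.32*q + 2.55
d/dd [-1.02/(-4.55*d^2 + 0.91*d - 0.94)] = (0.9282 - 9.282*d)/(4.55*d^2 - 0.91*d + 0.94)^2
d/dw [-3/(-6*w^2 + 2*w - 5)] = 6*(1 - 6*w)/(6*w^2 - 2*w + 5)^2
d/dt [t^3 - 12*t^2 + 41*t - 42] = 3*t^2 - 24*t + 41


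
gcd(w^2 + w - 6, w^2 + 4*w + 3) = w + 3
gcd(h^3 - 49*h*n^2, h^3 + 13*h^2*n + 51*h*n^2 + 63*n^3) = h + 7*n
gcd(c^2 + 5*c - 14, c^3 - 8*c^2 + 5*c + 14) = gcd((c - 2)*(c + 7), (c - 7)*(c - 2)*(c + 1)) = c - 2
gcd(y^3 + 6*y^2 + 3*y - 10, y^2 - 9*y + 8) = y - 1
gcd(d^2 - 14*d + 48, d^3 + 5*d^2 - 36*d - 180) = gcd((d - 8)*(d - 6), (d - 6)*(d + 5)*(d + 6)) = d - 6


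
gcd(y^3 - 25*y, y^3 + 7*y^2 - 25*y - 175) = y^2 - 25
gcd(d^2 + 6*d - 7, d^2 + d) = 1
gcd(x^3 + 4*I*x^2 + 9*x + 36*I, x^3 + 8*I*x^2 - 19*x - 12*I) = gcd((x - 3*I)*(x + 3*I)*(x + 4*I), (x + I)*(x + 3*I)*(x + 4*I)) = x^2 + 7*I*x - 12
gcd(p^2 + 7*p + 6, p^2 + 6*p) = p + 6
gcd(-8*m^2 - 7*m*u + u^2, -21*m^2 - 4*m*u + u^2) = 1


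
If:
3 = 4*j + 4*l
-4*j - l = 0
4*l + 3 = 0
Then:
No Solution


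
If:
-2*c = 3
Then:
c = -3/2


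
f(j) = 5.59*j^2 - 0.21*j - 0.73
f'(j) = 11.18*j - 0.21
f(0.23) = -0.48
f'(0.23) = 2.36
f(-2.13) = 25.08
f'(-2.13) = -24.02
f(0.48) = 0.46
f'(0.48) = 5.16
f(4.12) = 93.29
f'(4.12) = 45.85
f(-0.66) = 1.84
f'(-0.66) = -7.59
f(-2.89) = 46.57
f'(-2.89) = -32.52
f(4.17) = 95.60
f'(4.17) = 46.41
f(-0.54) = 1.01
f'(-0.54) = -6.25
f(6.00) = 199.25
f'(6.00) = 66.87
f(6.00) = 199.25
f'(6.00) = 66.87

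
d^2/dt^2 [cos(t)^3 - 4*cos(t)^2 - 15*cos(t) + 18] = 57*cos(t)/4 + 8*cos(2*t) - 9*cos(3*t)/4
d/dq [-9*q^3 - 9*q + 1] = -27*q^2 - 9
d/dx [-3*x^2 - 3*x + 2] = -6*x - 3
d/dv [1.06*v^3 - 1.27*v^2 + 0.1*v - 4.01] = 3.18*v^2 - 2.54*v + 0.1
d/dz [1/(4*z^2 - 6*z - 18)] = (3 - 4*z)/(2*(-2*z^2 + 3*z + 9)^2)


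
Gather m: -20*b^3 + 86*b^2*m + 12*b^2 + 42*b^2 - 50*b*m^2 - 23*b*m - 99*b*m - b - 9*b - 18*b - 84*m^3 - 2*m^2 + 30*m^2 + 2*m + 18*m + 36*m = -20*b^3 + 54*b^2 - 28*b - 84*m^3 + m^2*(28 - 50*b) + m*(86*b^2 - 122*b + 56)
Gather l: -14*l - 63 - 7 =-14*l - 70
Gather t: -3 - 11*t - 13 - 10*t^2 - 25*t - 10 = -10*t^2 - 36*t - 26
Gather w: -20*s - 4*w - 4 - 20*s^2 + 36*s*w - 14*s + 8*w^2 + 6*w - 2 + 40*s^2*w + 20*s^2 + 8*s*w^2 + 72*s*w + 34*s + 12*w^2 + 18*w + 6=w^2*(8*s + 20) + w*(40*s^2 + 108*s + 20)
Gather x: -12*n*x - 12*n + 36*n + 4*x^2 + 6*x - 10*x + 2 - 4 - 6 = 24*n + 4*x^2 + x*(-12*n - 4) - 8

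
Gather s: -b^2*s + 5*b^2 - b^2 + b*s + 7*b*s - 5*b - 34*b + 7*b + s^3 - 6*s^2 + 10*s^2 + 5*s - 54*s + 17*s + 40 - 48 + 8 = 4*b^2 - 32*b + s^3 + 4*s^2 + s*(-b^2 + 8*b - 32)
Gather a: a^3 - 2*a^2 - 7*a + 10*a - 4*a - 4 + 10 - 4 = a^3 - 2*a^2 - a + 2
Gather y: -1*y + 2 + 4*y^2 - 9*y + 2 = 4*y^2 - 10*y + 4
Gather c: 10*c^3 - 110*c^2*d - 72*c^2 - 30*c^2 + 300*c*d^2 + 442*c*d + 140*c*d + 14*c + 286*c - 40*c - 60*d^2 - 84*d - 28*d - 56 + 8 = 10*c^3 + c^2*(-110*d - 102) + c*(300*d^2 + 582*d + 260) - 60*d^2 - 112*d - 48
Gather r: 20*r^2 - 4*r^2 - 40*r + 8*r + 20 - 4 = 16*r^2 - 32*r + 16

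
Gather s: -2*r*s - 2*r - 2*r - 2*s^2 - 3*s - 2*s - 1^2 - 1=-4*r - 2*s^2 + s*(-2*r - 5) - 2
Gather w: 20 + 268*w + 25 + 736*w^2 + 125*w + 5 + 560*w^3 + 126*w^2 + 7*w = 560*w^3 + 862*w^2 + 400*w + 50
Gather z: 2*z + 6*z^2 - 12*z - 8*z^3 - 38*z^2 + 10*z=-8*z^3 - 32*z^2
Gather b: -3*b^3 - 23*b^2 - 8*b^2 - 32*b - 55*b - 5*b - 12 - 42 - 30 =-3*b^3 - 31*b^2 - 92*b - 84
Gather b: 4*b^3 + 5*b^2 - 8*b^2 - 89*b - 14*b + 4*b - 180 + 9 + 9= 4*b^3 - 3*b^2 - 99*b - 162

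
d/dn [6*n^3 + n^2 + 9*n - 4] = 18*n^2 + 2*n + 9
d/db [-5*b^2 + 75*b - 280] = 75 - 10*b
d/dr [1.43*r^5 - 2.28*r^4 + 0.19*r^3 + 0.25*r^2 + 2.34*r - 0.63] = 7.15*r^4 - 9.12*r^3 + 0.57*r^2 + 0.5*r + 2.34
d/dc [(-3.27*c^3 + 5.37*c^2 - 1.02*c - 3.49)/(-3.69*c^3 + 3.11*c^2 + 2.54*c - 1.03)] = (9.6456*c^4 - 24.1392*c^3 - 11.718*c^2 + 10.6456*c + 9.9152)/(13.6161*c^6 - 22.9518*c^5 - 9.0731*c^4 + 23.4002*c^3 + 0.0449999999999999*c^2 - 5.2324*c + 1.0609)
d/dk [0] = 0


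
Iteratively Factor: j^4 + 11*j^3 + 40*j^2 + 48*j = (j + 4)*(j^3 + 7*j^2 + 12*j) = (j + 4)^2*(j^2 + 3*j) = (j + 3)*(j + 4)^2*(j)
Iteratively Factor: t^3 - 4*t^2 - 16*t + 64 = (t + 4)*(t^2 - 8*t + 16) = (t - 4)*(t + 4)*(t - 4)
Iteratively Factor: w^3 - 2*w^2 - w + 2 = (w + 1)*(w^2 - 3*w + 2) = (w - 1)*(w + 1)*(w - 2)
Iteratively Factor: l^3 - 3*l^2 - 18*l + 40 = (l + 4)*(l^2 - 7*l + 10) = (l - 5)*(l + 4)*(l - 2)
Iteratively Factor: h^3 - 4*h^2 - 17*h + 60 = (h + 4)*(h^2 - 8*h + 15) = (h - 3)*(h + 4)*(h - 5)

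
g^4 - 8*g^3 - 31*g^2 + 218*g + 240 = (g - 8)*(g - 6)*(g + 1)*(g + 5)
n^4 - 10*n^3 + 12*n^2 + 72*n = n*(n - 6)^2*(n + 2)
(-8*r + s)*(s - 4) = -8*r*s + 32*r + s^2 - 4*s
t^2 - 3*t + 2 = (t - 2)*(t - 1)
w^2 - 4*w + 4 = (w - 2)^2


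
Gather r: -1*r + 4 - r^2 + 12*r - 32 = -r^2 + 11*r - 28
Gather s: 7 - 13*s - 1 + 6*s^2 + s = 6*s^2 - 12*s + 6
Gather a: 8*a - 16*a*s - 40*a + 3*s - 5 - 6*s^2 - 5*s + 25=a*(-16*s - 32) - 6*s^2 - 2*s + 20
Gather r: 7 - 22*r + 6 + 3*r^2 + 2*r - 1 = 3*r^2 - 20*r + 12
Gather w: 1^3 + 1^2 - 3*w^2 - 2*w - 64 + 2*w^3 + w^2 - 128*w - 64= 2*w^3 - 2*w^2 - 130*w - 126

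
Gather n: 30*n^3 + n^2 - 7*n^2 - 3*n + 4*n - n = 30*n^3 - 6*n^2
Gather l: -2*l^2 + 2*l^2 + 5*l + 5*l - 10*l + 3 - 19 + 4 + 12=0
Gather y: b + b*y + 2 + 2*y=b + y*(b + 2) + 2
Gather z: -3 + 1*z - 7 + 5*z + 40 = 6*z + 30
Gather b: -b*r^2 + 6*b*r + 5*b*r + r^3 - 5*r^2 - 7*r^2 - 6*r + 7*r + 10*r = b*(-r^2 + 11*r) + r^3 - 12*r^2 + 11*r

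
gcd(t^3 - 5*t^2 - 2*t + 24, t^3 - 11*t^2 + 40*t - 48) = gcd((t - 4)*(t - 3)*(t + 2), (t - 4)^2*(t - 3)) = t^2 - 7*t + 12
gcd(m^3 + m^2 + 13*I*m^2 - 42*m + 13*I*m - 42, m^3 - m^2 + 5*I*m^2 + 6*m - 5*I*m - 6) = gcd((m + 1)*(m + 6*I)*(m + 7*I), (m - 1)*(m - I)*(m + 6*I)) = m + 6*I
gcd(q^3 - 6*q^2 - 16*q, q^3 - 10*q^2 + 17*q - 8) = q - 8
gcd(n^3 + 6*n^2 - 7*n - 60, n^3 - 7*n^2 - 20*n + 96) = n^2 + n - 12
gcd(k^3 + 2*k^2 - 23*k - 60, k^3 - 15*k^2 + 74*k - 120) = k - 5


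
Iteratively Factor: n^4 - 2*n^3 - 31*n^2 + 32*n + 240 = (n - 4)*(n^3 + 2*n^2 - 23*n - 60) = (n - 4)*(n + 3)*(n^2 - n - 20) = (n - 4)*(n + 3)*(n + 4)*(n - 5)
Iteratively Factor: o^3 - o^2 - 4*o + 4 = (o - 1)*(o^2 - 4) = (o - 1)*(o + 2)*(o - 2)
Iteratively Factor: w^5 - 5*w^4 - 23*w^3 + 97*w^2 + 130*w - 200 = (w - 5)*(w^4 - 23*w^2 - 18*w + 40) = (w - 5)*(w + 4)*(w^3 - 4*w^2 - 7*w + 10) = (w - 5)^2*(w + 4)*(w^2 + w - 2) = (w - 5)^2*(w + 2)*(w + 4)*(w - 1)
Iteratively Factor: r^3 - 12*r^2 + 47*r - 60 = (r - 3)*(r^2 - 9*r + 20) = (r - 4)*(r - 3)*(r - 5)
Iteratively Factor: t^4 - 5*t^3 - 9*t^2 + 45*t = (t)*(t^3 - 5*t^2 - 9*t + 45) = t*(t - 5)*(t^2 - 9) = t*(t - 5)*(t + 3)*(t - 3)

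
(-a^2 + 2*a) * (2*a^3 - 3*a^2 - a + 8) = -2*a^5 + 7*a^4 - 5*a^3 - 10*a^2 + 16*a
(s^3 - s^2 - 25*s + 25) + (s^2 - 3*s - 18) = s^3 - 28*s + 7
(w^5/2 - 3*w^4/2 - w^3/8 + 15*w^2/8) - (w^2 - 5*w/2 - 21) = w^5/2 - 3*w^4/2 - w^3/8 + 7*w^2/8 + 5*w/2 + 21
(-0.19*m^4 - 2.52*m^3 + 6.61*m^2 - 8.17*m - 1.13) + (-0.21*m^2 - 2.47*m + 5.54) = -0.19*m^4 - 2.52*m^3 + 6.4*m^2 - 10.64*m + 4.41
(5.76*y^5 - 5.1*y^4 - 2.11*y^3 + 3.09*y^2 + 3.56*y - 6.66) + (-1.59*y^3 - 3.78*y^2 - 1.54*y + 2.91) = 5.76*y^5 - 5.1*y^4 - 3.7*y^3 - 0.69*y^2 + 2.02*y - 3.75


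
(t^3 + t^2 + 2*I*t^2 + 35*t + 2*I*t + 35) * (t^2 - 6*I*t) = t^5 + t^4 - 4*I*t^4 + 47*t^3 - 4*I*t^3 + 47*t^2 - 210*I*t^2 - 210*I*t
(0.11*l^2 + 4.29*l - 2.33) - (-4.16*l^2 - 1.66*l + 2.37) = 4.27*l^2 + 5.95*l - 4.7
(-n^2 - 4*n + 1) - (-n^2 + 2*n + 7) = -6*n - 6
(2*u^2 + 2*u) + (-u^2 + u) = u^2 + 3*u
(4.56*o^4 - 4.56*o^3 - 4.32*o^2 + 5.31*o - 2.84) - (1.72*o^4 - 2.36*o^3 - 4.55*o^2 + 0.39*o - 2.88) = 2.84*o^4 - 2.2*o^3 + 0.23*o^2 + 4.92*o + 0.04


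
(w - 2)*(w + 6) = w^2 + 4*w - 12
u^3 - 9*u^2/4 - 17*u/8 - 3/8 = (u - 3)*(u + 1/4)*(u + 1/2)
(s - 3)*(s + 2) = s^2 - s - 6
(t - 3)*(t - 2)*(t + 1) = t^3 - 4*t^2 + t + 6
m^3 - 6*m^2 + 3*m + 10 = (m - 5)*(m - 2)*(m + 1)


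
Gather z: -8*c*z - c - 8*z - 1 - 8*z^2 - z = -c - 8*z^2 + z*(-8*c - 9) - 1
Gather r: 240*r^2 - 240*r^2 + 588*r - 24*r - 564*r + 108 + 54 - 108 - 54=0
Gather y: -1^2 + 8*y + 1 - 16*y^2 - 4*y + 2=-16*y^2 + 4*y + 2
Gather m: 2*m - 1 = 2*m - 1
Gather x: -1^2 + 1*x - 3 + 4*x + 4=5*x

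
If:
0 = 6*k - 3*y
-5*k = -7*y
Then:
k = 0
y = 0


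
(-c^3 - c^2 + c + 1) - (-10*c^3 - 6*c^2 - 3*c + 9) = 9*c^3 + 5*c^2 + 4*c - 8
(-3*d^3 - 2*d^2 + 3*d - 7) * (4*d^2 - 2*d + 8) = -12*d^5 - 2*d^4 - 8*d^3 - 50*d^2 + 38*d - 56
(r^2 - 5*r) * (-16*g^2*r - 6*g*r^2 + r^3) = -16*g^2*r^3 + 80*g^2*r^2 - 6*g*r^4 + 30*g*r^3 + r^5 - 5*r^4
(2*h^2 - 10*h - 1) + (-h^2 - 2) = h^2 - 10*h - 3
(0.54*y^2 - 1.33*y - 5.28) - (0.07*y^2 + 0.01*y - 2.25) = 0.47*y^2 - 1.34*y - 3.03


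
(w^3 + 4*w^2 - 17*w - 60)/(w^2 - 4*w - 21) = (w^2 + w - 20)/(w - 7)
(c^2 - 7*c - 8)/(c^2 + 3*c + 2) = (c - 8)/(c + 2)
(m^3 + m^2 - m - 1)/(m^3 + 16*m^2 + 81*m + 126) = (m^3 + m^2 - m - 1)/(m^3 + 16*m^2 + 81*m + 126)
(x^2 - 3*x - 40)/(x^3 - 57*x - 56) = (x + 5)/(x^2 + 8*x + 7)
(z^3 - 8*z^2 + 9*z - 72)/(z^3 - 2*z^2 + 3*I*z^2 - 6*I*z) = (z^2 - z*(8 + 3*I) + 24*I)/(z*(z - 2))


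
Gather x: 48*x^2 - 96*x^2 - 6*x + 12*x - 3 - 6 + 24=-48*x^2 + 6*x + 15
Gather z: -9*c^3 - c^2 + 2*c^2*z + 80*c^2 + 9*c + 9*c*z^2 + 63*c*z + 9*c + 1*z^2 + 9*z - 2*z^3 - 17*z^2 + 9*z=-9*c^3 + 79*c^2 + 18*c - 2*z^3 + z^2*(9*c - 16) + z*(2*c^2 + 63*c + 18)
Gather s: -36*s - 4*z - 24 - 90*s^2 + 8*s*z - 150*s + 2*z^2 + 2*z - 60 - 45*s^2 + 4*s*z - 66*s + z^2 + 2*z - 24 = -135*s^2 + s*(12*z - 252) + 3*z^2 - 108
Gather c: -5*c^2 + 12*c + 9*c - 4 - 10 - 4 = -5*c^2 + 21*c - 18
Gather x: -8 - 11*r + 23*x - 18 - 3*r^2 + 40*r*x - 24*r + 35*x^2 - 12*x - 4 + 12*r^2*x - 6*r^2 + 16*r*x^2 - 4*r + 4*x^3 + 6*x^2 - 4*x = -9*r^2 - 39*r + 4*x^3 + x^2*(16*r + 41) + x*(12*r^2 + 40*r + 7) - 30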